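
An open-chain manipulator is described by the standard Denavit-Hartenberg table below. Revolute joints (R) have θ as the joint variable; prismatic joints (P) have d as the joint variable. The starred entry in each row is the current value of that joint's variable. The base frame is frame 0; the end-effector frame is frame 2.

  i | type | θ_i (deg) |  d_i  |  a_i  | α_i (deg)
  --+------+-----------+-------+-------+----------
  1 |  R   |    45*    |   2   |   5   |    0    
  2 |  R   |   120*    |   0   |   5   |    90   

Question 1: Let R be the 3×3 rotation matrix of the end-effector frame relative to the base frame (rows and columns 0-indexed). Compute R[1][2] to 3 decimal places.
End-effector z-axis (col 2 of R) = (0.2588,0.9659,0.0000)
R[1][2] = 0.9659

0.966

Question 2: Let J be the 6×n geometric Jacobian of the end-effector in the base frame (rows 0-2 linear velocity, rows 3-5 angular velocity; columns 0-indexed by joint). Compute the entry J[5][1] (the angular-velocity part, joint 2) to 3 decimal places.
axis z_1 = (0.0000,0.0000,1.0000); lever o_n−o_1 = (-4.8296,1.2941,0.0000)
cross product → J_v[:, 1] = (-1.2941,-4.8296,0.0000)
J_ω[:, 1] = z_1
entry J[5][1] = 1.0000

1.000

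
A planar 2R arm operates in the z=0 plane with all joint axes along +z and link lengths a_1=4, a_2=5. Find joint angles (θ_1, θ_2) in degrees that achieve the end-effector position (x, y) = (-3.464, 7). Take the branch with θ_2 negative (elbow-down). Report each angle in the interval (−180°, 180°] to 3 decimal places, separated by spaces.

150.000 -60.001

cos θ_2 = (60.9993−4²−5²)/(2·4·5) = 0.5000; θ_2 = -60.0012° (elbow-down)
β = atan2(7.0000,-3.4640) = 116.3288°; ψ = atan2(-4.3302,6.4999) = -33.6712°
θ_1 = β − ψ = 150.0000°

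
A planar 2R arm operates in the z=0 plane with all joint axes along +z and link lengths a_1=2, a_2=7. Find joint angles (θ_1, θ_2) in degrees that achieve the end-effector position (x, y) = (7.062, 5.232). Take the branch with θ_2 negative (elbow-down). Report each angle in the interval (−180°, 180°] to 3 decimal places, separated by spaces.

cos θ_2 = (77.2457−2²−7²)/(2·2·7) = 0.8659; θ_2 = -30.0125° (elbow-down)
β = atan2(5.2320,7.0620) = 36.5335°; ψ = atan2(-3.5013,8.0614) = -23.4768°
θ_1 = β − ψ = 60.0103°

60.010 -30.012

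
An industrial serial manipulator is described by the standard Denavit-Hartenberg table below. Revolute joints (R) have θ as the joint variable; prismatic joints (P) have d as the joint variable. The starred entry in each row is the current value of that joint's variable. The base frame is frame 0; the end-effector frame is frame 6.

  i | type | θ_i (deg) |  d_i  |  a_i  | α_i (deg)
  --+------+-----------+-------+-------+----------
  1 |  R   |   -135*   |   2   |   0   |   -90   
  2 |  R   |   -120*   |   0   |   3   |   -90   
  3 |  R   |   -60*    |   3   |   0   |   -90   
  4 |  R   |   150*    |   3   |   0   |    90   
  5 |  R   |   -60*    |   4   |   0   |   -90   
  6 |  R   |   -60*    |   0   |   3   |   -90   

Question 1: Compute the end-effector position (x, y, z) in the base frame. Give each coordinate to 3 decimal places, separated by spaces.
4.963 2.920 5.477

after link 1: o_1 = (0.0000, 0.0000, 2.0000)
after link 2: o_2 = (1.0607, 1.0607, 4.5981)
after link 3: o_3 = (-0.7765, -0.7765, 6.0981)
after link 4: o_4 = (-0.9186, 1.2028, 8.3481)
after link 5: o_5 = (2.7811, 2.4529, 7.4821)
after link 6: o_6 = (4.9626, 2.9204, 5.4765)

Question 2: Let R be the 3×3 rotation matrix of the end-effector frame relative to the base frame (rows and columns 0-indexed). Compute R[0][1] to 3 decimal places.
0.350

End-effector y-axis (col 1 of R) = (0.3504,-0.9217,0.1663)
R[0][1] = 0.3504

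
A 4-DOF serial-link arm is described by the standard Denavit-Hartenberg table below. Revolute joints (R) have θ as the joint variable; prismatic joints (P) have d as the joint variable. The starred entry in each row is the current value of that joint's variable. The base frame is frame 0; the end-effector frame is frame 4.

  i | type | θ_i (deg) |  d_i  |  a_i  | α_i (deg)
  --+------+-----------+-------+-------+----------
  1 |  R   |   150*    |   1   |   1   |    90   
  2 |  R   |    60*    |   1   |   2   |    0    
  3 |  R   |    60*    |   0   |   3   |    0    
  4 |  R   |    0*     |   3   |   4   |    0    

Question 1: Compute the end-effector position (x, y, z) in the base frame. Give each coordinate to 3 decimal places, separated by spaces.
3.299 2.714 8.794

after link 1: o_1 = (-0.8660, 0.5000, 1.0000)
after link 2: o_2 = (-1.2321, 1.8660, 2.7321)
after link 3: o_3 = (0.0670, 1.1160, 5.3301)
after link 4: o_4 = (3.2990, 2.7141, 8.7942)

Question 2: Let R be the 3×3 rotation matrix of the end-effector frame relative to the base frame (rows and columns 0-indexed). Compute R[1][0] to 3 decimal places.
End-effector x-axis (col 0 of R) = (0.4330,-0.2500,0.8660)
R[1][0] = -0.2500

-0.250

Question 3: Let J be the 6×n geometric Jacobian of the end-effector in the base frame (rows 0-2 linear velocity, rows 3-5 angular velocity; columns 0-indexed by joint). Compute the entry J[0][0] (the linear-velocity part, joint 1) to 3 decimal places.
-2.714

axis z_0 = ẑ; lever o_n−o_0 = (3.2990,2.7141,8.7942)
cross product → J_v[:, 0] = (-2.7141,3.2990,0.0000)
J_ω[:, 0] = z_0
entry J[0][0] = -2.7141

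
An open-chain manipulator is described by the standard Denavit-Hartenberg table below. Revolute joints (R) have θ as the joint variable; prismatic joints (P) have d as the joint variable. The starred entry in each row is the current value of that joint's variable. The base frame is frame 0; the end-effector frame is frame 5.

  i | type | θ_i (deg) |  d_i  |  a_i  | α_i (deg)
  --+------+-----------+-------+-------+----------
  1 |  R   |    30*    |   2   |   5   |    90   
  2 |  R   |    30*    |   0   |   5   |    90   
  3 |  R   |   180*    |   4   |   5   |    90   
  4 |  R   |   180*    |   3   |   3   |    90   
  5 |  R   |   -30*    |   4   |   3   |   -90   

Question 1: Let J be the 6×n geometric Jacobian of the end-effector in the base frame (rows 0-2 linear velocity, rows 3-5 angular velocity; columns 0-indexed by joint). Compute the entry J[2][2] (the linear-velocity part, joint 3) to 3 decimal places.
-0.750

axis z_2 = (0.4330,0.2500,-0.8660); lever o_n−o_2 = (4.6627,0.9599,-6.6292)
cross product → J_v[:, 2] = (-0.8260,-1.1675,-0.7500)
J_ω[:, 2] = z_2
entry J[2][2] = -0.7500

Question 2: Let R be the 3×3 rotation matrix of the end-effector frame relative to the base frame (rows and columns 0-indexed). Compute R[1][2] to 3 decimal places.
-0.533

End-effector z-axis (col 2 of R) = (0.8080,-0.5335,0.2500)
R[1][2] = -0.5335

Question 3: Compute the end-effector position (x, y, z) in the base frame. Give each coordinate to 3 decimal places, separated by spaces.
12.743 5.625 -2.129

after link 1: o_1 = (4.3301, 2.5000, 2.0000)
after link 2: o_2 = (8.0801, 4.6651, 4.5000)
after link 3: o_3 = (6.0622, 3.5000, -1.4641)
after link 4: o_4 = (9.8122, 2.2010, 0.0359)
after link 5: o_5 = (12.7428, 5.6250, -2.1292)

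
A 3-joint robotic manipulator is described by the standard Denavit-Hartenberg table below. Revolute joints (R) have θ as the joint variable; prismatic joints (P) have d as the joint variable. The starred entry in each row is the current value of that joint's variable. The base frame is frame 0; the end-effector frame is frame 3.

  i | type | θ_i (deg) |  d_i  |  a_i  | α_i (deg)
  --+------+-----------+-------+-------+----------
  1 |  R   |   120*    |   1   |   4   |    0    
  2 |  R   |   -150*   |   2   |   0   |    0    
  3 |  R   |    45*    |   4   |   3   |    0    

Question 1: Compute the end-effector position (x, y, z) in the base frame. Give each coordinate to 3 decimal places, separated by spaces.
0.898 4.241 7.000

after link 1: o_1 = (-2.0000, 3.4641, 1.0000)
after link 2: o_2 = (-2.0000, 3.4641, 3.0000)
after link 3: o_3 = (0.8978, 4.2406, 7.0000)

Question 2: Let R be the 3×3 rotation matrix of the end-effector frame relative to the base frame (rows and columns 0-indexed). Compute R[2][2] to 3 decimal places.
End-effector z-axis (col 2 of R) = (0.0000,0.0000,1.0000)
R[2][2] = 1.0000

1.000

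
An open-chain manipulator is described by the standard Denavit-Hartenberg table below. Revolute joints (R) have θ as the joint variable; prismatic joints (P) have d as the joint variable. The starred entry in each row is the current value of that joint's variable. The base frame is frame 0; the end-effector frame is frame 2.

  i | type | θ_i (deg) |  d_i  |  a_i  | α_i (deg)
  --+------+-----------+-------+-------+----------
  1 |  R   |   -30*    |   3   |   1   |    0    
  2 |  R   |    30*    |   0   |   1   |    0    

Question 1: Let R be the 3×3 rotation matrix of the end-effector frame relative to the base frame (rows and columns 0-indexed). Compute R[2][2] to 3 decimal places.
End-effector z-axis (col 2 of R) = (0.0000,0.0000,1.0000)
R[2][2] = 1.0000

1.000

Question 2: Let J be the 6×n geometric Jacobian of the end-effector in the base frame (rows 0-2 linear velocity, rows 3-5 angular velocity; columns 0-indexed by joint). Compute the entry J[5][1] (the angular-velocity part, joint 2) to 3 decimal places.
axis z_1 = (0.0000,0.0000,1.0000); lever o_n−o_1 = (1.0000,0.0000,0.0000)
cross product → J_v[:, 1] = (0.0000,1.0000,0.0000)
J_ω[:, 1] = z_1
entry J[5][1] = 1.0000

1.000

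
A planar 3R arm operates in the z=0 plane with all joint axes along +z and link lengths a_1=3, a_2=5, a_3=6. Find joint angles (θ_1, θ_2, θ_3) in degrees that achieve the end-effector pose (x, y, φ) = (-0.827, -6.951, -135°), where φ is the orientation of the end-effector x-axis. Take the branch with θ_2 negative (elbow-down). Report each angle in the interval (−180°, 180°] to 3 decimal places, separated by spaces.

44.998 -119.996 -60.002

wrist centre = target − a_3·(cos φ, sin φ) = (3.4156, -2.7084)
cos θ_2 = (19.0018−3²−5²)/(2·3·5) = -0.4999; θ_2 = -119.9960° (elbow-down)
β = atan2(-2.7084,3.4156) = -38.4119°; ψ = atan2(-4.3303,0.5003) = -83.4095°
θ_1 = β − ψ = 44.9976°
θ_3 = φ − θ_1 − θ_2 = -60.0016° (wrapped to (-180°,180°])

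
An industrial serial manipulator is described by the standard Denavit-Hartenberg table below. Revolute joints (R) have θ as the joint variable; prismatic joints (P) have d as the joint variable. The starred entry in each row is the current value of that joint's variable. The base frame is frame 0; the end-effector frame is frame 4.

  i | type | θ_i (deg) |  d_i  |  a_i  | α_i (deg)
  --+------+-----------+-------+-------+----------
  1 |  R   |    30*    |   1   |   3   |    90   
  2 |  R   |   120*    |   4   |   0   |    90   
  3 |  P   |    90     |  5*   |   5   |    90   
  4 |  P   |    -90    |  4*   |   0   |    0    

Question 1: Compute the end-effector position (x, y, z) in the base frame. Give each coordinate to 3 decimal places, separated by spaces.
after link 1: o_1 = (2.5981, 1.5000, 1.0000)
after link 2: o_2 = (4.5981, -1.9641, 1.0000)
after link 3: o_3 = (10.8481, -4.1292, 3.5000)
after link 4: o_4 = (9.1160, -5.1292, 6.9641)

9.116 -5.129 6.964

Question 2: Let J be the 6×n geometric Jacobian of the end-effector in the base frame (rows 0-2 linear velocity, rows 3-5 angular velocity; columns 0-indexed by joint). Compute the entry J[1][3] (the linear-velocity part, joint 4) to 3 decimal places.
-0.250

prismatic axis z_3 = (-0.4330,-0.2500,0.8660)
J_v[:, 3] = z_3; J_ω[:, 3] = (0,0,0)
entry J[1][3] = -0.2500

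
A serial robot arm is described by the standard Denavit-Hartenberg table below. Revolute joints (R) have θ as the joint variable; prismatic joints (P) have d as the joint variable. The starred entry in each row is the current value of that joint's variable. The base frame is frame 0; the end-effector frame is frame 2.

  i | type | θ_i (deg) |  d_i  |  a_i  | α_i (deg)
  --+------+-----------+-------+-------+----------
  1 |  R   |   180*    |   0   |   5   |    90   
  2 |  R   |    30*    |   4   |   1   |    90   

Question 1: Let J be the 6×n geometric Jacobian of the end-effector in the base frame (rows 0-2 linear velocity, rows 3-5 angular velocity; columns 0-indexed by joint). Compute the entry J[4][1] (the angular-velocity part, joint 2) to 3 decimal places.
axis z_1 = (0.0000,1.0000,0.0000); lever o_n−o_1 = (-0.8660,4.0000,0.5000)
cross product → J_v[:, 1] = (0.5000,-0.0000,0.8660)
J_ω[:, 1] = z_1
entry J[4][1] = 1.0000

1.000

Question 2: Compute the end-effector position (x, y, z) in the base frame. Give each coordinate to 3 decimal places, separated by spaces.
after link 1: o_1 = (-5.0000, 0.0000, 0.0000)
after link 2: o_2 = (-5.8660, 4.0000, 0.5000)

-5.866 4.000 0.500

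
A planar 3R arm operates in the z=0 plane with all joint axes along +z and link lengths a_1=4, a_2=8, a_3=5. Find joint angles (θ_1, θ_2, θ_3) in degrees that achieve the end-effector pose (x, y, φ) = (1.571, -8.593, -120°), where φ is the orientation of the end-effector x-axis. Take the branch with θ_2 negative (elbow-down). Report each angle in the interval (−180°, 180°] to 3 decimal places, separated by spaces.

60.006 -135.000 -45.006

wrist centre = target − a_3·(cos φ, sin φ) = (4.0710, -4.2629)
cos θ_2 = (34.7451−4²−8²)/(2·4·8) = -0.7071; θ_2 = -135.0000° (elbow-down)
β = atan2(-4.2629,4.0710) = -46.3189°; ψ = atan2(-5.6568,-1.6569) = -106.3250°
θ_1 = β − ψ = 60.0061°
θ_3 = φ − θ_1 − θ_2 = -45.0061° (wrapped to (-180°,180°])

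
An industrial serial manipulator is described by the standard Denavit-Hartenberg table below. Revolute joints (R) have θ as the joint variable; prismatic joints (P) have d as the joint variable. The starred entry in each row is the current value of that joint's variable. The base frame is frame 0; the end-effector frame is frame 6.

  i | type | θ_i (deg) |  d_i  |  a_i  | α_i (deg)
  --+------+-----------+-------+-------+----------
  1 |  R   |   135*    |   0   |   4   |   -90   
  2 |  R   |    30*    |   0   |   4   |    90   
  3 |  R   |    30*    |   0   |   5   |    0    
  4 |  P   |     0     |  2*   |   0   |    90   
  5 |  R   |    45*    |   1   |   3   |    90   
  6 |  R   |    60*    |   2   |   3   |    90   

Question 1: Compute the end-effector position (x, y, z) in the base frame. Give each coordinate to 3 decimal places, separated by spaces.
-13.990 11.611 -3.792

after link 1: o_1 = (-2.8284, 2.8284, 0.0000)
after link 2: o_2 = (-5.2779, 5.2779, -2.0000)
after link 3: o_3 = (-9.6973, 6.1618, -4.1651)
after link 4: o_4 = (-10.4044, 6.8689, -2.4330)
after link 5: o_5 = (-12.7233, 8.9125, -1.7645)
after link 6: o_6 = (-13.9903, 11.6115, -3.7918)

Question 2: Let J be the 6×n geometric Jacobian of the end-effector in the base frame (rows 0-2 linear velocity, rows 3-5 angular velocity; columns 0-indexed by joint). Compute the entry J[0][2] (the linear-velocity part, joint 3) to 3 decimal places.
axis z_2 = (-0.3536,0.3536,0.8660); lever o_n−o_2 = (-8.7123,6.3335,-1.7918)
cross product → J_v[:, 2] = (-6.1185,-8.1786,0.8410)
J_ω[:, 2] = z_2
entry J[0][2] = -6.1185

-6.119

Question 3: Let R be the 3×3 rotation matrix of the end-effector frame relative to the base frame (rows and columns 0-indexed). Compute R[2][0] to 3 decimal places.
-0.063

End-effector x-axis (col 0 of R) = (-0.1723,0.9830,-0.0634)
R[2][0] = -0.0634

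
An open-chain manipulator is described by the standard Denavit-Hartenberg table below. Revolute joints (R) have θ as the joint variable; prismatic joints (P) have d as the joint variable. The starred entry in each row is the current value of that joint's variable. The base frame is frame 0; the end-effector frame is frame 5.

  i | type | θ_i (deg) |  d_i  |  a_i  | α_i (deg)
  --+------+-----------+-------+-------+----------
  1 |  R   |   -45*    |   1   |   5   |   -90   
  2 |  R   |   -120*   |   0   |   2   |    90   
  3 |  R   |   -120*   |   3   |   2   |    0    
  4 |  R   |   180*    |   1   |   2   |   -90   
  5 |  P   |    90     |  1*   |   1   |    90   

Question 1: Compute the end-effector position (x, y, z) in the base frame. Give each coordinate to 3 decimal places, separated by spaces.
1.651 -0.944 0.482

after link 1: o_1 = (3.5355, -3.5355, 1.0000)
after link 2: o_2 = (2.8284, -2.8284, 2.7321)
after link 3: o_3 = (0.1201, -2.5696, 0.3660)
after link 4: o_4 = (0.3789, -0.3789, 0.7321)
after link 5: o_5 = (1.6510, -0.9439, 0.4821)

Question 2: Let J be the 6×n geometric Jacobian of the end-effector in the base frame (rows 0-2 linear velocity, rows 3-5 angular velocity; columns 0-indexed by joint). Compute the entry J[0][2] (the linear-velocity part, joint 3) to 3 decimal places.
axis z_2 = (-0.6124,0.6124,-0.5000); lever o_n−o_2 = (-1.1774,1.8845,-2.2500)
cross product → J_v[:, 2] = (-0.4356,-0.7891,-0.4330)
J_ω[:, 2] = z_2
entry J[0][2] = -0.4356

-0.436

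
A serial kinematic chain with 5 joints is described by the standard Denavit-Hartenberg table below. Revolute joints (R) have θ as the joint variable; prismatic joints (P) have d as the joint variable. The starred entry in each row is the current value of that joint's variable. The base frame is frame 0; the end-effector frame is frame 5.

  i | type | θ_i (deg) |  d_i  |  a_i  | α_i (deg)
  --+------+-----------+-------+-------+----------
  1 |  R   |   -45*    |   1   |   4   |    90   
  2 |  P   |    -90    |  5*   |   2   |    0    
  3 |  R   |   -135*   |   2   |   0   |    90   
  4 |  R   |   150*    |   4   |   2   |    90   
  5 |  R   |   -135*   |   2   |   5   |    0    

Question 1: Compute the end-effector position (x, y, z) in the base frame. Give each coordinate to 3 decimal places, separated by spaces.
after link 1: o_1 = (2.8284, -2.8284, 1.0000)
after link 2: o_2 = (-0.7071, -6.3640, -1.0000)
after link 3: o_3 = (-2.1213, -7.7782, -1.0000)
after link 4: o_4 = (0.0376, -11.3513, 0.6037)
after link 5: o_5 = (-3.7358, -7.5274, 0.9759)

-3.736 -7.527 0.976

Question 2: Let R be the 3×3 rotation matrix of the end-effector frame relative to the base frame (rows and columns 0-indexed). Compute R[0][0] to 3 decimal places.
-0.410

End-effector x-axis (col 0 of R) = (-0.4097,0.9097,-0.0670)
R[0][0] = -0.4097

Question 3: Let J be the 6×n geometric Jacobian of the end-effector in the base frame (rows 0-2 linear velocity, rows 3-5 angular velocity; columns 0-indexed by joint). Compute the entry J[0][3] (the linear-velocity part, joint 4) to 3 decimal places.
-1.165

axis z_3 = (0.5000,-0.5000,0.7071); lever o_n−o_3 = (-1.6145,0.2508,1.9759)
cross product → J_v[:, 3] = (-1.1653,-2.1296,-0.6819)
J_ω[:, 3] = z_3
entry J[0][3] = -1.1653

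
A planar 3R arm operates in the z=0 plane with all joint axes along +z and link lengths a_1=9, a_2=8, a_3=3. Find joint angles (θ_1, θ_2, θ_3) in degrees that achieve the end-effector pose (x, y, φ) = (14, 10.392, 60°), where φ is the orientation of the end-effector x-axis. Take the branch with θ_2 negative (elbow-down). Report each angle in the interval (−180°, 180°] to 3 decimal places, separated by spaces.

60.000 -60.002 60.002

wrist centre = target − a_3·(cos φ, sin φ) = (12.5000, 7.7939)
cos θ_2 = (216.9952−9²−8²)/(2·9·8) = 0.5000; θ_2 = -60.0022° (elbow-down)
β = atan2(7.7939,12.5000) = 31.9441°; ψ = atan2(-6.9284,12.9997) = -28.0559°
θ_1 = β − ψ = 60.0000°
θ_3 = φ − θ_1 − θ_2 = 60.0022° (wrapped to (-180°,180°])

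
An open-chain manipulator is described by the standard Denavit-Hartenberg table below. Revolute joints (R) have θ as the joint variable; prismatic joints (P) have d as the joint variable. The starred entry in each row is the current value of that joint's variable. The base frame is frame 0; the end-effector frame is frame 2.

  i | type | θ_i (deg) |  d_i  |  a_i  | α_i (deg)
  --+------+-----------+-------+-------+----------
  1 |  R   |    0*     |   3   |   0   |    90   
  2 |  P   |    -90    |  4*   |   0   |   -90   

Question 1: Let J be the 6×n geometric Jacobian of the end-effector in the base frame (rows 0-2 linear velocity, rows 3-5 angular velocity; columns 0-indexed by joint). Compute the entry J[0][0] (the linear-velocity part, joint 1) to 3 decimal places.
4.000

axis z_0 = ẑ; lever o_n−o_0 = (0.0000,-4.0000,3.0000)
cross product → J_v[:, 0] = (4.0000,0.0000,-0.0000)
J_ω[:, 0] = z_0
entry J[0][0] = 4.0000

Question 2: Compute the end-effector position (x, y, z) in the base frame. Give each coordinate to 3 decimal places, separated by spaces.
0.000 -4.000 3.000

after link 1: o_1 = (0.0000, 0.0000, 3.0000)
after link 2: o_2 = (0.0000, -4.0000, 3.0000)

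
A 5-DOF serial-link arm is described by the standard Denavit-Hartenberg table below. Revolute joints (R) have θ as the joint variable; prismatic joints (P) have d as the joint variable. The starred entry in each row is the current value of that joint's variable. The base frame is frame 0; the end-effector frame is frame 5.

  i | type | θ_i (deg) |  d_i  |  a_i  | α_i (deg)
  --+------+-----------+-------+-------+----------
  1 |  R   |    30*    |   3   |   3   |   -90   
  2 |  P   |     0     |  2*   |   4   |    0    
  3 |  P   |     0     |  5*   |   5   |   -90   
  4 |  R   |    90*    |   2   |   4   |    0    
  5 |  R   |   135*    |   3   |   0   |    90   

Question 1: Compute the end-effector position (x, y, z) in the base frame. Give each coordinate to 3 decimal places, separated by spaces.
8.892 8.598 -2.000

after link 1: o_1 = (2.5981, 1.5000, 3.0000)
after link 2: o_2 = (5.0622, 5.2321, 3.0000)
after link 3: o_3 = (6.8923, 12.0622, 3.0000)
after link 4: o_4 = (8.8923, 8.5981, 1.0000)
after link 5: o_5 = (8.8923, 8.5981, -2.0000)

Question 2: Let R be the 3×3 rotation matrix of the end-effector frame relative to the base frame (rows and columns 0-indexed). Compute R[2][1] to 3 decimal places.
-1.000

End-effector y-axis (col 1 of R) = (-0.0000,0.0000,-1.0000)
R[2][1] = -1.0000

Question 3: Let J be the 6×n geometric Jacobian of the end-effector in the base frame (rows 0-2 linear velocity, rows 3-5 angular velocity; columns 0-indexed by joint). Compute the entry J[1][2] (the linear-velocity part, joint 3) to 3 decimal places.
0.866

prismatic axis z_2 = (-0.5000,0.8660,0.0000)
J_v[:, 2] = z_2; J_ω[:, 2] = (0,0,0)
entry J[1][2] = 0.8660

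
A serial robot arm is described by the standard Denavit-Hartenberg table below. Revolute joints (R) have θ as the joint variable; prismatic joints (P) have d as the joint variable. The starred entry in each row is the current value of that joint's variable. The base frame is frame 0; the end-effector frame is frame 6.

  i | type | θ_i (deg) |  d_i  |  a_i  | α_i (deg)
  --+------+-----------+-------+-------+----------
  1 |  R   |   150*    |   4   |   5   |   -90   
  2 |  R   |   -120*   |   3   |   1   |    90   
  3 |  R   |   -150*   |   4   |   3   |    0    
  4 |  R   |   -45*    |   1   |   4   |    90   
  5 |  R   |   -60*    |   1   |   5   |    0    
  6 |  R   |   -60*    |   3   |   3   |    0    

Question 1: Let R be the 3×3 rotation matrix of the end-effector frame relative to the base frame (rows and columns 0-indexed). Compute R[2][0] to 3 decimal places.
0.851

End-effector x-axis (col 0 of R) = (-0.3757,0.3663,0.8513)
R[2][0] = 0.8513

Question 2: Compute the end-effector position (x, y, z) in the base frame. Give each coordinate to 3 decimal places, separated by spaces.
after link 1: o_1 = (-4.3301, 2.5000, 4.0000)
after link 2: o_2 = (-5.3971, -0.3481, 4.8660)
after link 3: o_3 = (-2.7721, -0.1316, 0.6160)
after link 4: o_4 = (-4.2128, -0.4952, -3.2300)
after link 5: o_5 = (-9.2004, 0.5219, -2.9321)
after link 6: o_6 = (-11.4402, -1.0828, 0.2941)

-11.440 -1.083 0.294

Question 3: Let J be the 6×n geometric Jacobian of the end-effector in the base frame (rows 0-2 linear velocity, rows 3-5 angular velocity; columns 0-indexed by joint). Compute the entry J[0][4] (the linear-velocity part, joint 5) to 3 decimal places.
-3.044

axis z_4 = (-0.3709,-0.9012,0.2241); lever o_n−o_4 = (-7.2274,-0.5875,3.5242)
cross product → J_v[:, 4] = (-3.0444,-0.3129,-6.2956)
J_ω[:, 4] = z_4
entry J[0][4] = -3.0444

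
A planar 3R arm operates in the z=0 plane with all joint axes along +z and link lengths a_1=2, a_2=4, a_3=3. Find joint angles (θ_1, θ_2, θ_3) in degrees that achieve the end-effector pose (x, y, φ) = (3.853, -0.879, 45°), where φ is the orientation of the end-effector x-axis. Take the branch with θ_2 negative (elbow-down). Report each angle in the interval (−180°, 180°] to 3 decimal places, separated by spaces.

wrist centre = target − a_3·(cos φ, sin φ) = (1.7317, -3.0003)
cos θ_2 = (12.0006−2²−4²)/(2·2·4) = -0.5000; θ_2 = -119.9974° (elbow-down)
β = atan2(-3.0003,1.7317) = -60.0080°; ψ = atan2(-3.4642,0.0002) = -89.9974°
θ_1 = β − ψ = 29.9894°
θ_3 = φ − θ_1 − θ_2 = 135.0080° (wrapped to (-180°,180°])

29.989 -119.997 135.008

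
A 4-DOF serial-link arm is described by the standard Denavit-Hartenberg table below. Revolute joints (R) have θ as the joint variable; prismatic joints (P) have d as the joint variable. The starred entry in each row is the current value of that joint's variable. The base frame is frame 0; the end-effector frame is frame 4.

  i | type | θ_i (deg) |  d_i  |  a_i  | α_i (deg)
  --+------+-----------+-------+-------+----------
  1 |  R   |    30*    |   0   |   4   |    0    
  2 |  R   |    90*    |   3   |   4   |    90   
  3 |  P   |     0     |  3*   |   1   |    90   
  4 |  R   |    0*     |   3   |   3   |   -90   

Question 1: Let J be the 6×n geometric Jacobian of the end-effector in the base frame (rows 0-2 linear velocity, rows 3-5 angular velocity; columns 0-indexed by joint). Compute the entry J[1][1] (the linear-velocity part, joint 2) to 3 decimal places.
-1.402

axis z_1 = (0.0000,0.0000,1.0000); lever o_n−o_1 = (-1.4019,8.4282,0.0000)
cross product → J_v[:, 1] = (-8.4282,-1.4019,0.0000)
J_ω[:, 1] = z_1
entry J[1][1] = -1.4019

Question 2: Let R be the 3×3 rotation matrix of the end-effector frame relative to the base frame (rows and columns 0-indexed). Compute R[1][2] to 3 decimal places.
End-effector z-axis (col 2 of R) = (0.8660,0.5000,0.0000)
R[1][2] = 0.5000

0.500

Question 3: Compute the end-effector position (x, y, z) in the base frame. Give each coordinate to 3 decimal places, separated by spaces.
2.062 10.428 0.000

after link 1: o_1 = (3.4641, 2.0000, 0.0000)
after link 2: o_2 = (1.4641, 5.4641, 3.0000)
after link 3: o_3 = (3.5622, 7.8301, 3.0000)
after link 4: o_4 = (2.0622, 10.4282, 0.0000)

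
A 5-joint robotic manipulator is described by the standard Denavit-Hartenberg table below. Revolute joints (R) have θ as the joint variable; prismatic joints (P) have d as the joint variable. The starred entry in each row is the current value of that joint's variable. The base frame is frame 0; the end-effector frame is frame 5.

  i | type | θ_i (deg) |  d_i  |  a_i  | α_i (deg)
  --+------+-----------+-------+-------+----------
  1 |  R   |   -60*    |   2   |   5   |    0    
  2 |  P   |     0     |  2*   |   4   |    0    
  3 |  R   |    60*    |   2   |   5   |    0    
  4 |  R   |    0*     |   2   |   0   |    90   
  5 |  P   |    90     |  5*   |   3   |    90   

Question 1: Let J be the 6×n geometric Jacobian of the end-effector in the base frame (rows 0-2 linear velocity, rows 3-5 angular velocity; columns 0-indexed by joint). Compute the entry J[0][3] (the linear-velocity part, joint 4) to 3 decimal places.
5.000

axis z_3 = (0.0000,0.0000,1.0000); lever o_n−o_3 = (0.0000,-5.0000,5.0000)
cross product → J_v[:, 3] = (5.0000,0.0000,-0.0000)
J_ω[:, 3] = z_3
entry J[0][3] = 5.0000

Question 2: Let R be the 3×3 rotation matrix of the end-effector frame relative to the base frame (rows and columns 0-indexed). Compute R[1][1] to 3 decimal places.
-1.000

End-effector y-axis (col 1 of R) = (-0.0000,-1.0000,0.0000)
R[1][1] = -1.0000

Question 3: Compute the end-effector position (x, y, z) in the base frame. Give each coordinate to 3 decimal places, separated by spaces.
9.500 -12.794 11.000

after link 1: o_1 = (2.5000, -4.3301, 2.0000)
after link 2: o_2 = (4.5000, -7.7942, 4.0000)
after link 3: o_3 = (9.5000, -7.7942, 6.0000)
after link 4: o_4 = (9.5000, -7.7942, 8.0000)
after link 5: o_5 = (9.5000, -12.7942, 11.0000)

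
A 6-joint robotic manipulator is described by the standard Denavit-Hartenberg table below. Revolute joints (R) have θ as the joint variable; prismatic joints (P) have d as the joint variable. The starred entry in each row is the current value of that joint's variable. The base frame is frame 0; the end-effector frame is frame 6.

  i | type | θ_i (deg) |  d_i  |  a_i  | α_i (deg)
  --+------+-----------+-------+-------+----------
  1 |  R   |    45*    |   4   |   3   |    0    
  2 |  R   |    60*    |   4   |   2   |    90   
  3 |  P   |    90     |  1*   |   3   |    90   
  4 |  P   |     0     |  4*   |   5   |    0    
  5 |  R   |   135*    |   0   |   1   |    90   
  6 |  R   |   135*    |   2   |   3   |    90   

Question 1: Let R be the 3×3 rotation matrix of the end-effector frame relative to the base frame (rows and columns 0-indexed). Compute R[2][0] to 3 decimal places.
End-effector x-axis (col 0 of R) = (-0.6660,0.5536,0.5000)
R[2][0] = 0.5000

0.500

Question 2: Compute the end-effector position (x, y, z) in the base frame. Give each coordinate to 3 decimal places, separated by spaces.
1.585 10.386 18.207

after link 1: o_1 = (2.1213, 2.1213, 4.0000)
after link 2: o_2 = (1.6037, 4.0532, 8.0000)
after link 3: o_3 = (2.5696, 4.3120, 11.0000)
after link 4: o_4 = (1.5343, 8.1757, 16.0000)
after link 5: o_5 = (2.2173, 8.3587, 15.2929)
after link 6: o_6 = (1.5854, 10.3855, 18.2071)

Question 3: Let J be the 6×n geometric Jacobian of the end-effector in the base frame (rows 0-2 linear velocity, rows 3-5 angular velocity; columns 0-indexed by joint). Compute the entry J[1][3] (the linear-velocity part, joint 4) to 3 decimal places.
prismatic axis z_3 = (-0.2588,0.9659,-0.0000)
J_v[:, 3] = z_3; J_ω[:, 3] = (0,0,0)
entry J[1][3] = 0.9659

0.966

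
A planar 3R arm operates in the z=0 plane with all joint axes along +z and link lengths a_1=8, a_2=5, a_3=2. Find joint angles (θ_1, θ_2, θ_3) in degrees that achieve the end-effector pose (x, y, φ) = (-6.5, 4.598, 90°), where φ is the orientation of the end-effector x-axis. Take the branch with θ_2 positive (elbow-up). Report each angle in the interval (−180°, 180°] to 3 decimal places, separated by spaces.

120.001 120.000 -150.001

wrist centre = target − a_3·(cos φ, sin φ) = (-6.5000, 2.5980)
cos θ_2 = (48.9996−8²−5²)/(2·8·5) = -0.5000; θ_2 = 120.0003° (elbow-up)
β = atan2(2.5980,-6.5000) = 158.2138°; ψ = atan2(4.3301,5.5000) = 38.2132°
θ_1 = β − ψ = 120.0005°
θ_3 = φ − θ_1 − θ_2 = -150.0009° (wrapped to (-180°,180°])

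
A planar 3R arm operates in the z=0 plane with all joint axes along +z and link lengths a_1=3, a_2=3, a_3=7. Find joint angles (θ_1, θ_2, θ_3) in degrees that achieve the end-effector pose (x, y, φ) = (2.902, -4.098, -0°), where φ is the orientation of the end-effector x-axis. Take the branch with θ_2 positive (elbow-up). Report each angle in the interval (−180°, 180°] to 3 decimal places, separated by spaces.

-150.004 30.008 119.996

wrist centre = target − a_3·(cos φ, sin φ) = (-4.0980, -4.0980)
cos θ_2 = (33.5872−3²−3²)/(2·3·3) = 0.8660; θ_2 = 30.0080° (elbow-up)
β = atan2(-4.0980,-4.0980) = -135.0000°; ψ = atan2(1.5004,5.5979) = 15.0040°
θ_1 = β − ψ = -150.0040°
θ_3 = φ − θ_1 − θ_2 = 119.9960° (wrapped to (-180°,180°])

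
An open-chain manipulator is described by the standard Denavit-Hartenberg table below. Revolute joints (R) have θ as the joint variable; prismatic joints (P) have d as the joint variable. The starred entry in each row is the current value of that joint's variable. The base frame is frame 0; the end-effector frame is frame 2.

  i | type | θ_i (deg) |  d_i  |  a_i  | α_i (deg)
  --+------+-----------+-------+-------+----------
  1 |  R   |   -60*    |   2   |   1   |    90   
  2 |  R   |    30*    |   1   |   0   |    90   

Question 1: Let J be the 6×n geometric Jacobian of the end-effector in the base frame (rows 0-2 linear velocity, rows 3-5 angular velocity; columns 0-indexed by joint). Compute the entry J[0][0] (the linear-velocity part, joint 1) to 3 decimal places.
axis z_0 = ẑ; lever o_n−o_0 = (-0.3660,-1.3660,2.0000)
cross product → J_v[:, 0] = (1.3660,-0.3660,0.0000)
J_ω[:, 0] = z_0
entry J[0][0] = 1.3660

1.366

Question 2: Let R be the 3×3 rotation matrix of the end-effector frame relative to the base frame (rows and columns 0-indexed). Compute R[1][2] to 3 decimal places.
-0.433

End-effector z-axis (col 2 of R) = (0.2500,-0.4330,-0.8660)
R[1][2] = -0.4330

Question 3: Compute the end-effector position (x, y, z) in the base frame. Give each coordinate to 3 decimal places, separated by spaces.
-0.366 -1.366 2.000

after link 1: o_1 = (0.5000, -0.8660, 2.0000)
after link 2: o_2 = (-0.3660, -1.3660, 2.0000)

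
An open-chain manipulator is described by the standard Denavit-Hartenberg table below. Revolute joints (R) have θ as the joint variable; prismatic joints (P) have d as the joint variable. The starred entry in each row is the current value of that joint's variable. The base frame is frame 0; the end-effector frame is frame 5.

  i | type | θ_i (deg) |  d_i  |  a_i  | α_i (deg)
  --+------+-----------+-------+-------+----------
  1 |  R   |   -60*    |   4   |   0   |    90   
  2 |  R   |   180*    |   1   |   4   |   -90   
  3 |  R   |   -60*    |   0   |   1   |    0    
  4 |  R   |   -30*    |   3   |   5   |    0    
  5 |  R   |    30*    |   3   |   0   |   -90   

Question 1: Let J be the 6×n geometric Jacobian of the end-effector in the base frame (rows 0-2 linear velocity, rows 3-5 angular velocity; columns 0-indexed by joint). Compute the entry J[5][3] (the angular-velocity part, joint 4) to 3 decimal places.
-1.000

axis z_3 = (-0.0000,0.0000,-1.0000); lever o_n−o_3 = (-4.3301,-2.5000,-6.0000)
cross product → J_v[:, 3] = (-2.5000,4.3301,0.0000)
J_ω[:, 3] = z_3
entry J[5][3] = -1.0000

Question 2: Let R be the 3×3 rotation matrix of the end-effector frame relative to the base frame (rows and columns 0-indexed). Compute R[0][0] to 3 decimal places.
End-effector x-axis (col 0 of R) = (-1.0000,0.0000,0.0000)
R[0][0] = -1.0000

-1.000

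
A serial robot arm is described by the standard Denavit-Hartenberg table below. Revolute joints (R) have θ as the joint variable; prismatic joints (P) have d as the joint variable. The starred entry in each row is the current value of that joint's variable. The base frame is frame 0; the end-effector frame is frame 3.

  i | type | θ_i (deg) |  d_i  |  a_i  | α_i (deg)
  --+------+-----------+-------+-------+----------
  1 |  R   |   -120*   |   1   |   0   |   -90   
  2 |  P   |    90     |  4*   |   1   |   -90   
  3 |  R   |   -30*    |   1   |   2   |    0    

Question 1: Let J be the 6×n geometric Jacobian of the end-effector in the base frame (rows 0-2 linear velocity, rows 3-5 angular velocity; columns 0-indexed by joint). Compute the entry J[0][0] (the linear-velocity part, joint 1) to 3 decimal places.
1.634

axis z_0 = ẑ; lever o_n−o_0 = (4.8301,-1.6340,-1.7321)
cross product → J_v[:, 0] = (1.6340,4.8301,-0.0000)
J_ω[:, 0] = z_0
entry J[0][0] = 1.6340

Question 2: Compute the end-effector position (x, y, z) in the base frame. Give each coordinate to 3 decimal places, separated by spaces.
after link 1: o_1 = (0.0000, 0.0000, 1.0000)
after link 2: o_2 = (3.4641, -2.0000, 0.0000)
after link 3: o_3 = (4.8301, -1.6340, -1.7321)

4.830 -1.634 -1.732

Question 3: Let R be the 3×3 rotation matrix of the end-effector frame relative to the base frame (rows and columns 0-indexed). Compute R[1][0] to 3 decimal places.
End-effector x-axis (col 0 of R) = (0.4330,-0.2500,-0.8660)
R[1][0] = -0.2500

-0.250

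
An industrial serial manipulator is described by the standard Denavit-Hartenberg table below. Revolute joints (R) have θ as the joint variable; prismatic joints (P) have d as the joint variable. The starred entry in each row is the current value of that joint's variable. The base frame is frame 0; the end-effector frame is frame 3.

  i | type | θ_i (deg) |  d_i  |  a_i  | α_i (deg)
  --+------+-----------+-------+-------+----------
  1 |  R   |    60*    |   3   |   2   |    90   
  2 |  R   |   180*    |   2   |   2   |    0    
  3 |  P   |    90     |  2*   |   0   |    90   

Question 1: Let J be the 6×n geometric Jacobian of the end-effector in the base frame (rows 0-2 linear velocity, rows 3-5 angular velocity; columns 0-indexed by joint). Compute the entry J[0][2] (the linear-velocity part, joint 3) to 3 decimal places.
0.866

prismatic axis z_2 = (0.8660,-0.5000,0.0000)
J_v[:, 2] = z_2; J_ω[:, 2] = (0,0,0)
entry J[0][2] = 0.8660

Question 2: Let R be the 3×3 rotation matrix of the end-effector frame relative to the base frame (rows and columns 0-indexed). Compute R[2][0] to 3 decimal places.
-1.000

End-effector x-axis (col 0 of R) = (-0.0000,-0.0000,-1.0000)
R[2][0] = -1.0000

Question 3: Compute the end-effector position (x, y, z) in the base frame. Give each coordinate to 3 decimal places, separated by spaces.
after link 1: o_1 = (1.0000, 1.7321, 3.0000)
after link 2: o_2 = (1.7321, -1.0000, 3.0000)
after link 3: o_3 = (3.4641, -2.0000, 3.0000)

3.464 -2.000 3.000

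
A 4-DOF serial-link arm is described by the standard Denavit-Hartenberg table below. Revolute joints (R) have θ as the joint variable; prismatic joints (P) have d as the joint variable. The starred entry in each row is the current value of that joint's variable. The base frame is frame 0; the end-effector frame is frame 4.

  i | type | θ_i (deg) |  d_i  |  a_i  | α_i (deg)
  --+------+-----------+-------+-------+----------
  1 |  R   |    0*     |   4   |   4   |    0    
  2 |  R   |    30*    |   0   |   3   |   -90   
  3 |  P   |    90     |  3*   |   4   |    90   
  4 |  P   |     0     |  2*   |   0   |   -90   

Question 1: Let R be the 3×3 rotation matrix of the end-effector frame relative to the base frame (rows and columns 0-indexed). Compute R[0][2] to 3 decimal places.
End-effector z-axis (col 2 of R) = (-0.5000,0.8660,0.0000)
R[0][2] = -0.5000

-0.500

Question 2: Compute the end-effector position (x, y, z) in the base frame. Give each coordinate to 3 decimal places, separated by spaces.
6.830 5.098 0.000

after link 1: o_1 = (4.0000, 0.0000, 4.0000)
after link 2: o_2 = (6.5981, 1.5000, 4.0000)
after link 3: o_3 = (5.0981, 4.0981, 0.0000)
after link 4: o_4 = (6.8301, 5.0981, 0.0000)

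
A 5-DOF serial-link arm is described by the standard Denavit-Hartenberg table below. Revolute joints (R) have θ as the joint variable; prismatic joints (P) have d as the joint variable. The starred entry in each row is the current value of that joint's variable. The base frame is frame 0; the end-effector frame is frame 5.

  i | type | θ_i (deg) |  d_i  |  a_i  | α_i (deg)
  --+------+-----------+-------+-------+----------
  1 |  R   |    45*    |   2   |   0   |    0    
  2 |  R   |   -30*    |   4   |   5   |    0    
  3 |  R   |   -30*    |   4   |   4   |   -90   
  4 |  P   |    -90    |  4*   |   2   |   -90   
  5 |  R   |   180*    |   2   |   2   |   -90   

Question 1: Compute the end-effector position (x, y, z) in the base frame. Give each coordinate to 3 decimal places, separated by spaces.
11.660 3.605 10.000

after link 1: o_1 = (0.0000, 0.0000, 2.0000)
after link 2: o_2 = (4.8296, 1.2941, 6.0000)
after link 3: o_3 = (8.6933, 0.2588, 10.0000)
after link 4: o_4 = (9.7286, 4.1225, 12.0000)
after link 5: o_5 = (11.6605, 3.6049, 10.0000)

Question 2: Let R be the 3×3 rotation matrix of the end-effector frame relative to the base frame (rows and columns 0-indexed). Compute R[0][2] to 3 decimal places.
0.259

End-effector z-axis (col 2 of R) = (0.2588,0.9659,-0.0000)
R[0][2] = 0.2588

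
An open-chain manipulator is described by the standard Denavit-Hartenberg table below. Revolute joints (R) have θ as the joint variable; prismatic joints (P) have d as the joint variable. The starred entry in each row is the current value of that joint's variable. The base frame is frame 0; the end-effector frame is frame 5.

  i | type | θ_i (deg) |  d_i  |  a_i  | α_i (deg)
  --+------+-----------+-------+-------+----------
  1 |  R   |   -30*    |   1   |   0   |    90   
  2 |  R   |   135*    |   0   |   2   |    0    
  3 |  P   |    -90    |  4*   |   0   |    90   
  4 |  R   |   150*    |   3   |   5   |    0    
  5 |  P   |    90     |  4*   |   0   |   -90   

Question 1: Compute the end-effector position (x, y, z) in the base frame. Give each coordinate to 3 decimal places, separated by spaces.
after link 1: o_1 = (0.0000, 0.0000, 1.0000)
after link 2: o_2 = (-1.2247, 0.7071, 2.4142)
after link 3: o_3 = (-3.2247, -2.7570, 2.4142)
after link 4: o_4 = (-5.2893, -4.4518, -2.7690)
after link 5: o_5 = (-2.8398, -5.8660, -5.5974)

-2.840 -5.866 -5.597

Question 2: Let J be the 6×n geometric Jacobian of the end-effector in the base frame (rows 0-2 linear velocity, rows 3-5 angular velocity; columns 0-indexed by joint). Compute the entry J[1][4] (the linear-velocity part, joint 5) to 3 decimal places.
prismatic axis z_4 = (0.6124,-0.3536,-0.7071)
J_v[:, 4] = z_4; J_ω[:, 4] = (0,0,0)
entry J[1][4] = -0.3536

-0.354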